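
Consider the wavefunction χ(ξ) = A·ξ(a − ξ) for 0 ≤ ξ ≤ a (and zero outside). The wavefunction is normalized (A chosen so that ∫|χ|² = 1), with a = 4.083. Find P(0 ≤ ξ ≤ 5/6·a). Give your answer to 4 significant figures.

P ≈ 0.9645

P = ∫_{0}^{5/6·a} |χ(ξ)|² dξ.
The normalization integral ∫|χ|²dξ over the whole domain equals a^5/30·A², and A² cancels in the ratio.
In terms of u = ξ/a (A² and the length scale cancel between numerator and denominator), P = [∫_{0}^{5/6} u^2·(1 - u)^2 du] / [∫_{0}^{1} u^2·(1 - u)^2 du].
Using ∫ u^2·(1 - u)^2 du = u^3·(6·u^2 - 15·u + 10)/30, the numerator is 125/3888 and the denominator is 1/30.
Taking the ratio, P = 625/648.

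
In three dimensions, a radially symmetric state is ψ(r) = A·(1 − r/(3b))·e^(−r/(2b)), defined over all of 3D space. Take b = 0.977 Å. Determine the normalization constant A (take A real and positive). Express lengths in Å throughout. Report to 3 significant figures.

We need A² ∫|f|² 4πr² dr = 1, taking the integral from 0 to ∞.
With ∫₀^∞ r^4 e^(−αr) dr = 4!/α^5, ∫|ψ|² 4πr² dr = A²·(8·π·b^3/3).
Setting this equal to 1 gives A² = 1/(8·π·b^3/3).
Plugging in b = 0.977 yields A = 0.3578.

A ≈ 0.358 Å^(-3/2)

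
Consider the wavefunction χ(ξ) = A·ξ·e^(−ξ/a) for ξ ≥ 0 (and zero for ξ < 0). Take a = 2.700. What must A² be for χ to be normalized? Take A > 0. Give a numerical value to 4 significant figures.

Normalization requires ∫|χ|² dξ = 1, integrated from 0 to ∞.
∫|χ|² dξ = A²·(a^3/4).
Plugging in a = 2.700 yields A = 0.45080.

A^2 ≈ 0.2032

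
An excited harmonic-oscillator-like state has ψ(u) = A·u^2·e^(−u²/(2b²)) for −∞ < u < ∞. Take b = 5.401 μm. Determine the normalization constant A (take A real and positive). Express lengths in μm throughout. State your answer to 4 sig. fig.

A ≈ 0.01279 μm^(-5/2)

Normalization requires ∫|ψ|² du = 1, integrated from −∞ to ∞.
The integral (without the A² prefactor) comes out to 3·√(π)·b^5/4.
So A² = (3·√(π)·b^5/4)^(−1).
Substituting b = 5.401 gives A² = 0.00016368, so A = 0.012794.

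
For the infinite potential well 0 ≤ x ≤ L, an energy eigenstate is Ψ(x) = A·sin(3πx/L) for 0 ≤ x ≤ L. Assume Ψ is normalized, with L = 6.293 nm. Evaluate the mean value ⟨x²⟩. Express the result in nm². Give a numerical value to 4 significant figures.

The expectation value is the |Ψ|²-weighted average of x^2: ∫ x^2|Ψ|² dx.
Since the A² factors cancel between numerator and denominator, ⟨x²⟩ = -L^2/(18·π^2) + L^2/3.
Putting L = 6.293 gives 12.978.

⟨x^2⟩ ≈ 12.98 nm^2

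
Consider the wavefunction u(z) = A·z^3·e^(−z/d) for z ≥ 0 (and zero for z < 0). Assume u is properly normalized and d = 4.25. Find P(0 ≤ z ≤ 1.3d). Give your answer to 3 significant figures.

|u|² is the probability density, so P = ∫_{0}^{1.3d} |u|² dz.
Since A² = 1/(45·d^7/8), this is the region integral divided by the full normalization integral.
Substituting t = z/d, A² and the length scale cancel in the ratio: P = ∫_{0}^{1.3} t^6·e^(-2·t) dt / ∫_{0}^{∞} t^6·e^(-2·t) dt.
An antiderivative of t^6·e^(-2·t) is -(4·t^6 + 12·t^5 + 30·t^4 + 60·t^3 + 90·t^2 + 90·t + 45)·e^(-2·t)/8; evaluating from 0 to 1.3 gives ≈ 0.096582, while the full integral is 45/8.
The result is P = 0.01717.

P ≈ 0.0172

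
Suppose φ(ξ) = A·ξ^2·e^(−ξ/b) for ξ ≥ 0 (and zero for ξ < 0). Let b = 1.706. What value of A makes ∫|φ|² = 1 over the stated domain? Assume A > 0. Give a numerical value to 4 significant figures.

Normalization requires ∫|φ|² dξ = 1, integrated from 0 to ∞.
Recall ∫₀^∞ ξ^m e^(−ξ/β) dξ = m!·β^(m+1), ∫|φ|² dξ = A²·(3·b^5/4).
So A² = (3·b^5/4)^(−1).
With b = 1.706: A² = 0.092266 and A = 0.30375.

A ≈ 0.3038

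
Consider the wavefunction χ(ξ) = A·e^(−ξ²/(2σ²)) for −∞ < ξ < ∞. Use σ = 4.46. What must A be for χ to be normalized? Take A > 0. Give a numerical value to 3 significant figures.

The normalization condition is ∫|χ|² dξ = 1 from −∞ to ∞.
With χ = A·e^(−ξ²/(2σ²)), the integral evaluates to A²·[√(π)·σ].
Setting this equal to 1 gives A² = 1/(√(π)·σ).
Plugging in σ = 4.46 yields A = 0.3557.

A ≈ 0.356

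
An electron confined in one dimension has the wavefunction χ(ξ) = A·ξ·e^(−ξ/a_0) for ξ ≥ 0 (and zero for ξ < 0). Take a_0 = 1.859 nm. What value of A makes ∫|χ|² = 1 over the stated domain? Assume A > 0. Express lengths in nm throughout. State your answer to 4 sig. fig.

Normalization requires ∫|χ|² dξ = 1, integrated from 0 to ∞.
With χ = A·ξ·e^(−ξ/a_0), the integral evaluates to A²·[a_0^3/4].
Plugging in a_0 = 1.859 yields A = 0.78906.

A ≈ 0.7891 nm^(-3/2)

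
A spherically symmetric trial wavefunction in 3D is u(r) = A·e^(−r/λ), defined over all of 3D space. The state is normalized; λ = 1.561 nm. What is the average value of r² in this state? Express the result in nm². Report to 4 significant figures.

⟨r^2⟩ ≈ 7.310 nm^2

⟨r²⟩ = ∫ r^2 |u|² 4πr² dr over the full domain.
Using ∫₀^∞ rⁿ e^(−αr) dr = n!/αⁿ⁺¹, since the A² factors cancel between numerator and denominator, ⟨r²⟩ = 3·λ^2.
Putting λ = 1.561 gives 7.3102.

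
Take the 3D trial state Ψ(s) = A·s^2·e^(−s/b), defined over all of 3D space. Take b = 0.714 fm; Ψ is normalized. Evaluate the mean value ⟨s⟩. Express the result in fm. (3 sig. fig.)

⟨s⟩ ≈ 2.50 fm

⟨s⟩ = ∫ s |Ψ|² 4πs² ds over the full domain.
Since the A² factors cancel between numerator and denominator, ⟨s⟩ = 7·b/2.
Putting b = 0.714 gives 2.499.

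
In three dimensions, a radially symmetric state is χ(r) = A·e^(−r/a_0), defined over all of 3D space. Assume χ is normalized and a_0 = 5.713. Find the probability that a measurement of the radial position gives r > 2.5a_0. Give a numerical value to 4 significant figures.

P ≈ 0.1247

P = ∫ |χ|² 4πr² dr over r > 2.5a_0.
Normalization gives A² = 1/(π·a_0^3).
Substituting u = r/a_0, A², 4π and the length scale all cancel in the ratio: P = ∫_{2.5}^{∞} u^2·e^(-2·u) du / ∫_{0}^{∞} u^2·e^(-2·u) du.
An antiderivative of u^2·e^(-2·u) is -(2·u^2 + 2·u + 1)·e^(-2·u)/4; evaluating from 2.5 to ∞ gives 37·e^(-5)/8, while the full integral is 1/4.
The region integral divided by the full integral gives P = 0.12465.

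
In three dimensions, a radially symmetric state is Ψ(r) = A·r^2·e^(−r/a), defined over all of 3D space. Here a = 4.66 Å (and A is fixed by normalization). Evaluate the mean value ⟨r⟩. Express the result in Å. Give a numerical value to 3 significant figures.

⟨r⟩ = ∫ r |Ψ|² 4πr² dr over the full domain.
The ratio of the moment integral to the normalization integral gives ⟨r⟩ = 7·a/2.
With a = 4.66, ⟨r⟩ = 16.31.

⟨r⟩ ≈ 16.3 Å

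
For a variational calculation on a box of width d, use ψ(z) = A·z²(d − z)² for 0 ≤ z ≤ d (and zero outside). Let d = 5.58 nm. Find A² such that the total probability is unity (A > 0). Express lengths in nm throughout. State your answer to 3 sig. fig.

A^2 ≈ 0.000120 nm^(-9)

The normalization condition is ∫|ψ|² dz = 1 from 0 to d.
The integral (without the A² prefactor) comes out to d^9/630.
Setting this equal to 1 gives A² = 1/(d^9/630).
Plugging in d = 5.58 yields A = 0.01096.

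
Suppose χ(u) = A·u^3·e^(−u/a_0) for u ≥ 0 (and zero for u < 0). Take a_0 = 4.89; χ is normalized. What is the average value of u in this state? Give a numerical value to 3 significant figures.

By definition ⟨u⟩ = ∫ u |χ(u)|² du.
Since the A² factors cancel between numerator and denominator, ⟨u⟩ = 7·a_0/2.
With a_0 = 4.89, ⟨u⟩ = 17.12.

⟨u⟩ ≈ 17.1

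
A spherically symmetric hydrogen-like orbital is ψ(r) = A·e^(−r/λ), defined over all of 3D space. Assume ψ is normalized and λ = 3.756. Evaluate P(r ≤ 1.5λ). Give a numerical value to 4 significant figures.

P ≈ 0.5768

With dV = 4πr²dr, the probability is ∫|ψ|² dV over r ≤ 1.5λ.
The full normalization integral is A²·[π·λ^3] = 1, fixing A².
Substituting u = r/λ, A², 4π and the length scale all cancel in the ratio: P = ∫_{0}^{1.5} u^2·e^(-2·u) du / ∫_{0}^{∞} u^2·e^(-2·u) du.
With ∫ u^2·e^(-2·u) du = -(2·u^2 + 2·u + 1)·e^(-2·u)/4 + C, the region integral is 1/4 - 17·e^(-3)/8 and the full one is 1/4.
The region integral divided by the full integral gives P = 0.57681.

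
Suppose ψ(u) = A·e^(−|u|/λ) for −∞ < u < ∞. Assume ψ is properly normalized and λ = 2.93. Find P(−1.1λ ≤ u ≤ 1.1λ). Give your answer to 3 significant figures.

The probability is P = ∫ |ψ|² du over [−1.1λ, 1.1λ].
The normalization integral ∫|ψ|²du over the whole domain equals λ·A², and A² cancels in the ratio.
Both integrals are even about u = 0, so only the u ≥ 0 halves are needed (the factors of 2 cancel). Let t = u/λ; then A² and the length scale cancel, so P = ∫_{0}^{1.1} e^(-2·t) dt ÷ ∫_{0}^{∞} e^(-2·t) dt.
Using ∫ e^(-2·t) dt = -e^(-2·t)/2, the numerator is 1/2 - e^(-11/5)/2 and the denominator is 1/2.
This works out to P = 0.8892.

P ≈ 0.889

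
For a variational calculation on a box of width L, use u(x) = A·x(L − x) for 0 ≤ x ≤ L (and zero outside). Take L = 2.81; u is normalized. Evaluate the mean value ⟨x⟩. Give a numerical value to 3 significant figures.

⟨x⟩ = ∫ x |u|² dx over the full domain.
Expanding the polynomial and integrating term by term, evaluating both integrals, ⟨x⟩ = L/2.
Putting L = 2.81 gives 1.405.

⟨x⟩ ≈ 1.41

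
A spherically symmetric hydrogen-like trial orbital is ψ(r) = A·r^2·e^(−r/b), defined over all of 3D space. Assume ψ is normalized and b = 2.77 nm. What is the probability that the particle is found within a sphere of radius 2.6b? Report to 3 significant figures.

P ≈ 0.268

Integrate the radial probability density 4πr²|ψ|² over r ≤ 2.6b.
The full normalization integral is A²·[45·π·b^7/2] = 1, fixing A².
Let u = r/b; then A², 4π and the length scale all cancel, so P = ∫_{0}^{2.6} u^6·e^(-2·u) du ÷ ∫_{0}^{∞} u^6·e^(-2·u) du.
An antiderivative of u^6·e^(-2·u) is -(4·u^6 + 12·u^5 + 30·u^4 + 60·u^3 + 90·u^2 + 90·u + 45)·e^(-2·u)/8; evaluating from 0 to 2.6 gives ≈ 1.5053, while the full integral is 45/8.
The region integral divided by the full integral gives P = 0.2676.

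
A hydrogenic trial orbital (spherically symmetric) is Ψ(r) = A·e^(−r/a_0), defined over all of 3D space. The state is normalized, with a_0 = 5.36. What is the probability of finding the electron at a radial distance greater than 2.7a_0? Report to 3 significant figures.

P ≈ 0.0948

P = ∫ |Ψ|² 4πr² dr over r > 2.7a_0.
Normalization gives A² = 1/(π·a_0^3).
Let u = r/a_0; then A², 4π and the length scale all cancel, so P = ∫_{2.7}^{∞} u^2·e^(-2·u) du ÷ ∫_{0}^{∞} u^2·e^(-2·u) du.
Using ∫ u^2·e^(-2·u) du = -(2·u^2 + 2·u + 1)·e^(-2·u)/4, the numerator is 1049·e^(-27/5)/200 and the denominator is 1/4.
This evaluates to P = 0.09476.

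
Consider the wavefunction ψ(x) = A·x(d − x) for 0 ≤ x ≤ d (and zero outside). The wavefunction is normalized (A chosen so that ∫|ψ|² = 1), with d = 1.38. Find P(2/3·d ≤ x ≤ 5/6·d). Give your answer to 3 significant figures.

|ψ|² is the probability density, so P = ∫_{2/3·d}^{5/6·d} |ψ|² dx.
With A² fixed by ∫|ψ|² = 1, i.e. A² = (d^5/30)^(−1), substitute and integrate.
Substituting u = x/d, A² and the length scale cancel in the ratio: P = ∫_{2/3}^{5/6} u^2·(1 - u)^2 du / ∫_{0}^{1} u^2·(1 - u)^2 du.
With ∫ u^2·(1 - u)^2 du = u^3·(6·u^2 - 15·u + 10)/30 + C, the region integral is ≈ 0.0058128 and the full one is 1/30.
Taking the ratio, P = 113/648.

P ≈ 0.174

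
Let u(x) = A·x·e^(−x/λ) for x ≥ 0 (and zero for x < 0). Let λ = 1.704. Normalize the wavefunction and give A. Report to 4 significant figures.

A ≈ 0.8991

We need A² ∫|f|² dx = 1, taking the integral from 0 to ∞.
With u = A·x·e^(−x/λ), the integral evaluates to A²·[λ^3/4].
Plugging in λ = 1.704 yields A = 0.89914.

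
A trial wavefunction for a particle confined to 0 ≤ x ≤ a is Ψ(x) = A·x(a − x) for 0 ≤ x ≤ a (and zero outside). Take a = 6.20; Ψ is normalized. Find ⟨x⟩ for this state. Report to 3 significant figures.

⟨x⟩ ≈ 3.10

The expectation value is the |Ψ|²-weighted average of x: ∫ x|Ψ|² dx.
Since the A² factors cancel between numerator and denominator, ⟨x⟩ = a/2.
With a = 6.20, ⟨x⟩ = 3.100.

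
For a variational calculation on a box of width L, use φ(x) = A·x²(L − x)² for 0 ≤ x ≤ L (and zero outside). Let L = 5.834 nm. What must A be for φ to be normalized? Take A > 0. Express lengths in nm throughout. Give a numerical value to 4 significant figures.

A ≈ 0.008971 nm^(-9/2)

The normalization condition is ∫|φ|² dx = 1 from 0 to L.
Carrying out the integral gives A² · L^9/630.
So A² = (L^9/630)^(−1).
Plugging in L = 5.834 yields A = 0.0089706.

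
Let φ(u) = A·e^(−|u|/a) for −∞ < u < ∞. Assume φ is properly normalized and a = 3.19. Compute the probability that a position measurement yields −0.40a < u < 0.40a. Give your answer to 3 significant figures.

P = ∫_{−0.40a}^{0.40a} |φ(u)|² du.
The normalization integral ∫|φ|²du over the whole domain equals a·A², and A² cancels in the ratio.
By symmetry take twice the u ≥ 0 contribution in numerator and denominator; the 2's cancel. Substituting t = u/a, A² and the length scale cancel in the ratio: P = ∫_{0}^{0.40} e^(-2·t) dt / ∫_{0}^{∞} e^(-2·t) dt.
Using ∫ e^(-2·t) dt = -e^(-2·t)/2, the numerator is 1/2 - e^(-4/5)/2 and the denominator is 1/2.
Taking the ratio, P = 0.5507.

P ≈ 0.551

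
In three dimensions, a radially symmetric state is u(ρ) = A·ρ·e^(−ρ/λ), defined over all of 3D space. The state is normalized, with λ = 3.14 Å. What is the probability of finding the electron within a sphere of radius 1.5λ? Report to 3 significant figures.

P ≈ 0.185

P = ∫ |u|² 4πρ² dρ over ρ ≤ 1.5λ.
Normalization gives A² = 1/(3·π·λ^5).
Let t = ρ/λ; then A², 4π and the length scale all cancel, so P = ∫_{0}^{1.5} t^4·e^(-2·t) dt ÷ ∫_{0}^{∞} t^4·e^(-2·t) dt.
An antiderivative of t^4·e^(-2·t) is -(t^4/2 + t^3 + 3·t^2/2 + 3·t/2 + 3/4)·e^(-2·t); evaluating from 0 to 1.5 gives 3/4 - 393·e^(-3)/32, while the full integral is 3/4.
Taking the ratio yields P = 0.1847.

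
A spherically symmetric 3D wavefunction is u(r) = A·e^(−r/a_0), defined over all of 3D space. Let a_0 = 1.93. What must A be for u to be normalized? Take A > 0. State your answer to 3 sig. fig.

Require ∫ |u|² 4πr² dr = 1 over the whole domain.
Using ∫₀^∞ rⁿ e^(−αr) dr = n!/αⁿ⁺¹, carrying out the integral gives A² · π·a_0^3.
So A² = (π·a_0^3)^(−1).
Plugging in a_0 = 1.93 yields A = 0.2104.

A ≈ 0.210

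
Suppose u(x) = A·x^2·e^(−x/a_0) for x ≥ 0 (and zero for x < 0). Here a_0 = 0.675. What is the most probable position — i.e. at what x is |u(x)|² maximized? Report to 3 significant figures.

Set d/dx [|u(x)|²] = 0 and solve for x > 0.
Solving yields x = 2·a_0.
With a_0 = 0.675, the most probable position is 1.350.

x ≈ 1.35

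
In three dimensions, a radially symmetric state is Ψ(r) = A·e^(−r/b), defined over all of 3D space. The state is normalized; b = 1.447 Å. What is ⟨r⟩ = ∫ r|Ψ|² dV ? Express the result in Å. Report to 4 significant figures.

The expectation value is the |Ψ|²-weighted average of r: ∫ r|Ψ|² 4πr² dr.
Evaluating both integrals, ⟨r⟩ = 3·b/2.
With b = 1.447, ⟨r⟩ = 2.1705.

⟨r⟩ ≈ 2.171 Å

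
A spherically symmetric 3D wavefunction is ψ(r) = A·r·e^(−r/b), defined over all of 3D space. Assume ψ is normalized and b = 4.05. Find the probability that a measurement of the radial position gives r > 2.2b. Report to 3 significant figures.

Integrate the radial probability density 4πr²|ψ|² over r > 2.2b.
The full normalization integral is A²·[3·π·b^5] = 1, fixing A².
In terms of u = r/b (A², 4π and the length scale all cancel between numerator and denominator), P = [∫_{2.2}^{∞} u^4·e^(-2·u) du] / [∫_{0}^{∞} u^4·e^(-2·u) du].
Using ∫ u^4·e^(-2·u) du = -(u^4/2 + u^3 + 3·u^2/2 + 3·u/2 + 3/4)·e^(-2·u), the numerator is ≈ 0.41339 and the denominator is 3/4.
The region integral divided by the full integral gives P = 0.5512.

P ≈ 0.551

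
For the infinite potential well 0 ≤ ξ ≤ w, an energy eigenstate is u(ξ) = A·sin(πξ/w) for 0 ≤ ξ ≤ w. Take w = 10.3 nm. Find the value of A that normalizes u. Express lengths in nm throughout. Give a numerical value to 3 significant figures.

Require ∫ |u|² dξ = 1 over the whole domain.
With ∫₀^w sin²(nπξ/w) dξ = w/2, the integral (without the A² prefactor) comes out to w/2.
Hence A² = 1/[w/2].
With w = 10.3: A² = 0.1942 and A = 0.4407.

A ≈ 0.441 nm^(-1/2)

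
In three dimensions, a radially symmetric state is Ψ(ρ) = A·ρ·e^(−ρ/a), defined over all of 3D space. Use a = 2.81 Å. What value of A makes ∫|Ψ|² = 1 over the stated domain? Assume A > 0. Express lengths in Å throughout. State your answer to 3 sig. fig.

The normalization condition is ∫|Ψ|² 4πρ² dρ = 1 from 0 to ∞.
In 3D with spherical symmetry the volume element is 4πρ² dρ.
The integral (without the A² prefactor) comes out to 3·π·a^5.
So A² = (3·π·a^5)^(−1).
Plugging in a = 2.81 yields A = 0.02461.

A ≈ 0.0246 Å^(-5/2)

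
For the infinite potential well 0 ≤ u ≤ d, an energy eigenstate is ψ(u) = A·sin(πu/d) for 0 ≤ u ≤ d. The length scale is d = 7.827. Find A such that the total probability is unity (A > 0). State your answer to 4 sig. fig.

The normalization condition is ∫|ψ|² du = 1 from 0 to d.
The integral (without the A² prefactor) comes out to d/2.
Substituting d = 7.827 gives A² = 0.25553, so A = 0.50550.

A ≈ 0.5055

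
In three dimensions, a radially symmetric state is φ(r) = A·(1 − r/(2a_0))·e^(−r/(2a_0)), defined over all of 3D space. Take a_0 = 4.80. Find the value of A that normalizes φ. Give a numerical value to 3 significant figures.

Require ∫ |φ|² 4πr² dr = 1 over the whole domain.
The angular integral contributes 4π, leaving ∫₀^∞ r²|φ|² dr.
∫|φ|² 4πr² dr = A²·(8·π·a_0^3).
Substituting a_0 = 4.80 gives A² = 0.0003598, so A = 0.01897.

A ≈ 0.0190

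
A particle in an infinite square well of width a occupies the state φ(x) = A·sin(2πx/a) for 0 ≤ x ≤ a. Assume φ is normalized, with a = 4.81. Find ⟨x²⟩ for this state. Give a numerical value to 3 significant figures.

⟨x^2⟩ ≈ 7.42

By definition ⟨x²⟩ = ∫ x^2 |φ(x)|² dx.
With ∫₀^a sin²(nπx/a) dx = a/2, evaluating both integrals, ⟨x²⟩ = -a^2/(8·π^2) + a^2/3.
Putting a = 4.81 gives 7.419.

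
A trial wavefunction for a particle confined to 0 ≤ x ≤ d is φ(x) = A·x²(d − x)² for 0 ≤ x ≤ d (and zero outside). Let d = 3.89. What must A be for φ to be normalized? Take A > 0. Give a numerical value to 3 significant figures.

A ≈ 0.0556

Normalization requires ∫|φ|² dx = 1, integrated from 0 to d.
Expanding the polynomial and integrating term by term, with φ = A·x²(d − x)², the integral evaluates to A²·[d^9/630].
Hence A² = 1/[d^9/630].
With d = 3.89: A² = 0.003089 and A = 0.05558.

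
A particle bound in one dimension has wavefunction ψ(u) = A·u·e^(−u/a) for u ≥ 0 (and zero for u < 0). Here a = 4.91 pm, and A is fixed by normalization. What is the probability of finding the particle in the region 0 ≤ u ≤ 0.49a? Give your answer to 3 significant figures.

P ≈ 0.0767

|ψ|² is the probability density, so P = ∫_{0}^{0.49a} |ψ|² du.
The normalization integral ∫|ψ|²du over the whole domain equals a^3/4·A², and A² cancels in the ratio.
Substituting t = u/a, A² and the length scale cancel in the ratio: P = ∫_{0}^{0.49} t^2·e^(-2·t) dt / ∫_{0}^{∞} t^2·e^(-2·t) dt.
An antiderivative of t^2·e^(-2·t) is -(2·t^2 + 2·t + 1)·e^(-2·t)/4; evaluating from 0 to 0.49 gives ≈ 0.019165, while the full integral is 1/4.
Taking the ratio, P = 0.07666.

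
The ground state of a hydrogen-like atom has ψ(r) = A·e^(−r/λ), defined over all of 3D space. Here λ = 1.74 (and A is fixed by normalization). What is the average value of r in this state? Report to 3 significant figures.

By definition ⟨r⟩ = ∫ r |ψ(r)|² 4πr² dr.
Evaluating both integrals, ⟨r⟩ = 3·λ/2.
Putting λ = 1.74 gives 2.610.

⟨r⟩ ≈ 2.61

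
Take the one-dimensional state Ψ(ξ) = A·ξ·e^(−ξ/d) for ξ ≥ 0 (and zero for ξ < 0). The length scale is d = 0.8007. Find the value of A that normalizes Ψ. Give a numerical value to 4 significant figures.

A ≈ 2.791

Normalization requires ∫|Ψ|² dξ = 1, integrated from 0 to ∞.
Carrying out the integral gives A² · d^3/4.
Hence A² = 1/[d^3/4].
Plugging in d = 0.8007 yields A = 2.7914.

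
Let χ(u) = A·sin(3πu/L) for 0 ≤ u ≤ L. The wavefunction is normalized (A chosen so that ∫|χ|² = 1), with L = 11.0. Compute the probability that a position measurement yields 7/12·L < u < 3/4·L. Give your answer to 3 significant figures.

P ≈ 0.0606

|χ|² is the probability density, so P = ∫_{7/12·L}^{3/4·L} |χ|² du.
The normalization integral ∫|χ|²du over the whole domain equals L/2·A², and A² cancels in the ratio.
Let t = u/L; then A² and the length scale cancel, so P = ∫_{7/12}^{3/4} sin(3·π·t)^2 dt ÷ ∫_{0}^{1} sin(3·π·t)^2 dt.
Using ∫ sin(3·π·t)^2 dt = t/2 - sin(6·π·t)/(12·π), the numerator is 1/12 - 1/(6·π) and the denominator is 1/2.
Evaluating gives P = (-2 + π)/(6·π).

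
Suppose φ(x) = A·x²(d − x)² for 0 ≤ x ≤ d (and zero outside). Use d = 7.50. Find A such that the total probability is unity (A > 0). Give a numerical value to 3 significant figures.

Normalization requires ∫|φ|² dx = 1, integrated from 0 to d.
∫|φ|² dx = A²·(d^9/630).
So A² = (d^9/630)^(−1).
With d = 7.50: A² = 0.000008391 and A = 0.002897.

A ≈ 0.00290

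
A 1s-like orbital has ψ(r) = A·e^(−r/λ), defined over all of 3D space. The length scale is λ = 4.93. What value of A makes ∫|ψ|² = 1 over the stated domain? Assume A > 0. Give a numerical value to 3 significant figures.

We need A² ∫|f|² 4πr² dr = 1, taking the integral from 0 to ∞.
In 3D with spherical symmetry the volume element is 4πr² dr.
With ψ = A·e^(−r/λ), the integral evaluates to A²·[π·λ^3].
Setting this equal to 1 gives A² = 1/(π·λ^3).
With λ = 4.93: A² = 0.002656 and A = 0.05154.

A ≈ 0.0515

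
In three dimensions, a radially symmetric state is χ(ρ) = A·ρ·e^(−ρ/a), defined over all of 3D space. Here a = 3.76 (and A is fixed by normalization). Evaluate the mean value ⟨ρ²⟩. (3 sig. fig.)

⟨ρ^2⟩ ≈ 106

⟨ρ²⟩ = ∫ ρ^2 |χ|² 4πρ² dρ over the full domain.
Evaluating both integrals, ⟨ρ²⟩ = 15·a^2/2.
With a = 3.76, ⟨ρ^2⟩ = 106.0.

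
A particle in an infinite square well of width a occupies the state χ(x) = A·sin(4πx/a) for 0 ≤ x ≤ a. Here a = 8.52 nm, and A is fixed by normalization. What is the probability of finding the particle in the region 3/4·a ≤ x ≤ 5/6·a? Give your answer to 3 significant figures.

P = ∫_{3/4·a}^{5/6·a} |χ(x)|² dx.
Since A² = 1/(a/2), this is the region integral divided by the full normalization integral.
Let u = x/a; then A² and the length scale cancel, so P = ∫_{3/4}^{5/6} sin(4·π·u)^2 du ÷ ∫_{0}^{1} sin(4·π·u)^2 du.
An antiderivative of sin(4·π·u)^2 is u/2 - sin(4·π·u)·cos(4·π·u)/(8·π); evaluating from 3/4 to 5/6 gives -√(3)/(32·π) + 1/24, while the full integral is 1/2.
Taking the ratio, P = (-√(3)/16 + π/12)/π.

P ≈ 0.0489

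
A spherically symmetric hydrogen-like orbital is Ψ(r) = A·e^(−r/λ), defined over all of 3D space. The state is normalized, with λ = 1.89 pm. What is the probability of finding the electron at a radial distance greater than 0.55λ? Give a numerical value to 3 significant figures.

Integrate the radial probability density 4πr²|Ψ|² over r > 0.55λ.
A² is fixed by ∫₀^∞ 4πr²|Ψ|² dr = 1, i.e. A² = (π·λ^3)^(−1).
Let u = r/λ; then A², 4π and the length scale all cancel, so P = ∫_{0.55}^{∞} u^2·e^(-2·u) du ÷ ∫_{0}^{∞} u^2·e^(-2·u) du.
Using ∫ u^2·e^(-2·u) du = -(2·u^2 + 2·u + 1)·e^(-2·u)/4, the numerator is 541·e^(-11/10)/800 and the denominator is 1/4.
Taking the ratio yields P = 0.9004.

P ≈ 0.900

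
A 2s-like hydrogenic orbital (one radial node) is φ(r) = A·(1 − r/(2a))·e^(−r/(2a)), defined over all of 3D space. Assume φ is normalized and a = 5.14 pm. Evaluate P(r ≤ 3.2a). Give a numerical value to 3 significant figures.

P ≈ 0.0858

With dV = 4πr²dr, the probability is ∫|φ|² dV over r ≤ 3.2a.
A² is fixed by ∫₀^∞ 4πr²|φ|² dr = 1, i.e. A² = (8·π·a^3)^(−1).
In terms of u = r/a (A², 4π and the length scale all cancel between numerator and denominator), P = [∫_{0}^{3.2} u^2·(1 - u/2)^2·e^(-u) du] / [∫_{0}^{∞} u^2·(1 - u/2)^2·e^(-u) du].
With ∫ u^2·(1 - u/2)^2·e^(-u) du = -(u^4/4 + u^2 + 2·u + 2)·e^(-u) + C, the region integral is ≈ 0.17164 and the full one is 2.
This evaluates to P = 0.08582.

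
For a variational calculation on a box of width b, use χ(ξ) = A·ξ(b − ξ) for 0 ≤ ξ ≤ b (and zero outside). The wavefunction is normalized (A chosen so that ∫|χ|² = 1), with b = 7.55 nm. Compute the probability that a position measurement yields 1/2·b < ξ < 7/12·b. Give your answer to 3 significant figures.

P = ∫_{1/2·b}^{7/12·b} |χ(ξ)|² dξ.
The normalization integral ∫|χ|²dξ over the whole domain equals b^5/30·A², and A² cancels in the ratio.
In terms of u = ξ/b (A² and the length scale cancel between numerator and denominator), P = [∫_{1/2}^{7/12} u^2·(1 - u)^2 du] / [∫_{0}^{1} u^2·(1 - u)^2 du].
Using ∫ u^2·(1 - u)^2 du = u^3·(6·u^2 - 15·u + 10)/30, the numerator is ≈ 0.0051127 and the denominator is 1/30.
Evaluating gives P = 0.1534.

P ≈ 0.153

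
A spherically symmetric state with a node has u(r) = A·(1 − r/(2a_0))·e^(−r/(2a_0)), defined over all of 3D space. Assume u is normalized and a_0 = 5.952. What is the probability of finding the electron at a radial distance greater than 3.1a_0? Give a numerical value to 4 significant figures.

P ≈ 0.9212

P = ∫ |u|² 4πr² dr over r > 3.1a_0.
A² is fixed by ∫₀^∞ 4πr²|u|² dr = 1, i.e. A² = (8·π·a_0^3)^(−1).
In terms of t = r/a_0 (A², 4π and the length scale all cancel between numerator and denominator), P = [∫_{3.1}^{∞} t^2·(1 - t/2)^2·e^(-t) dt] / [∫_{0}^{∞} t^2·(1 - t/2)^2·e^(-t) dt].
With ∫ t^2·(1 - t/2)^2·e^(-t) dt = -(t^4/4 + t^2 + 2·t + 2)·e^(-t) + C, the region integral is ≈ 1.84242 and the full one is 2.
This evaluates to P = 0.92121.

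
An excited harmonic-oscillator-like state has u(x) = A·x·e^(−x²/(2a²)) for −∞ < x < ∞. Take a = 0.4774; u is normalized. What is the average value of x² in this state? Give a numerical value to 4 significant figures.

By definition ⟨x²⟩ = ∫ x^2 |u(x)|² dx.
Since the A² factors cancel between numerator and denominator, ⟨x²⟩ = 3·a^2/2.
With a = 0.4774, ⟨x^2⟩ = 0.34187.

⟨x^2⟩ ≈ 0.3419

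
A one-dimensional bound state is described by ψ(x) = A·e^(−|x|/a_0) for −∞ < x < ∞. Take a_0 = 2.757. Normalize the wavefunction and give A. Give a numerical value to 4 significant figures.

A ≈ 0.6023

Normalization requires ∫|ψ|² dx = 1, integrated from −∞ to ∞.
The integral (without the A² prefactor) comes out to a_0.
Setting this equal to 1 gives A² = 1/(a_0).
With a_0 = 2.757: A² = 0.36271 and A = 0.60226.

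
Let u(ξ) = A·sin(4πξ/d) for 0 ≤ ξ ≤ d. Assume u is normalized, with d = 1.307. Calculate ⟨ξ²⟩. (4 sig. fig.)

⟨ξ²⟩ = ∫ ξ^2 |u|² dξ over the full domain.
Using sin²θ = (1 − cos 2θ)/2, the ratio of the moment integral to the normalization integral gives ⟨ξ²⟩ = -d^2/(32·π^2) + d^2/3.
Putting d = 1.307 gives 0.56401.

⟨ξ^2⟩ ≈ 0.5640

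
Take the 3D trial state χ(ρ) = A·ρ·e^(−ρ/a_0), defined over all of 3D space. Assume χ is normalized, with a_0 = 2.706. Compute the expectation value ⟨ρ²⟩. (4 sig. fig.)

⟨ρ²⟩ = ∫ ρ^2 |χ|² 4πρ² dρ over the full domain.
Evaluating both integrals, ⟨ρ²⟩ = 15·a_0^2/2.
With a_0 = 2.706, ⟨ρ^2⟩ = 54.918.

⟨ρ^2⟩ ≈ 54.92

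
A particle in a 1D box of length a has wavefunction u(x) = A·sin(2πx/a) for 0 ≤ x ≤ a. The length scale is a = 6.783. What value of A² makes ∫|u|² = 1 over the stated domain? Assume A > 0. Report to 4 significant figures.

The normalization condition is ∫|u|² dx = 1 from 0 to a.
∫|u|² dx = A²·(a/2).
Hence A² = 1/[a/2].
With a = 6.783: A² = 0.29485 and A = 0.54301.

A^2 ≈ 0.2949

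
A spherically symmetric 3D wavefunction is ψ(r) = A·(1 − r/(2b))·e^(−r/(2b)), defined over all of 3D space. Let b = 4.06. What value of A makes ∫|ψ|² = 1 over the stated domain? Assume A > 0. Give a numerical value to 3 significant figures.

A ≈ 0.0244

The normalization condition is ∫|ψ|² 4πr² dr = 1 from 0 to ∞.
∫|ψ|² 4πr² dr = A²·(8·π·b^3).
With b = 4.06: A² = 0.0005945 and A = 0.02438.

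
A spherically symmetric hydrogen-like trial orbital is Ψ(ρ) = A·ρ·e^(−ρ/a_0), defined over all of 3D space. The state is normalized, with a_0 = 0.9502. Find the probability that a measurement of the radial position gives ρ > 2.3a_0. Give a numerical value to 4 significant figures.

With dV = 4πρ²dρ, the probability is ∫|Ψ|² dV over ρ > 2.3a_0.
A² is fixed by ∫₀^∞ 4πρ²|Ψ|² dρ = 1, i.e. A² = (3·π·a_0^5)^(−1).
Let u = ρ/a_0; then A², 4π and the length scale all cancel, so P = ∫_{2.3}^{∞} u^4·e^(-2·u) du ÷ ∫_{0}^{∞} u^4·e^(-2·u) du.
Using ∫ u^4·e^(-2·u) du = -(u^4/2 + u^3 + 3·u^2/2 + 3·u/2 + 3/4)·e^(-2·u), the numerator is ≈ 0.384926 and the denominator is 3/4.
The region integral divided by the full integral gives P = 0.51323.

P ≈ 0.5132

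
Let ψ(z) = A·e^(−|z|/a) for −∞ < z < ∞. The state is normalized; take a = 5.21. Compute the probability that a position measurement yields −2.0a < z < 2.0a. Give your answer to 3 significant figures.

The probability is P = ∫ |ψ|² dz over [−2.0a, 2.0a].
Since A² = 1/(a), this is the region integral divided by the full normalization integral.
Both integrals are even about z = 0, so only the z ≥ 0 halves are needed (the factors of 2 cancel). Substituting u = z/a, A² and the length scale cancel in the ratio: P = ∫_{0}^{2.0} e^(-2·u) du / ∫_{0}^{∞} e^(-2·u) du.
Using ∫ e^(-2·u) du = -e^(-2·u)/2, the numerator is 1/2 - e^(-4)/2 and the denominator is 1/2.
Evaluating gives P = 0.9817.

P ≈ 0.982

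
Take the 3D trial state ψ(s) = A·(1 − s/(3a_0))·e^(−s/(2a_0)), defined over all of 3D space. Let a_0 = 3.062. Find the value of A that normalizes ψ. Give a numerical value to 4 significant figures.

A ≈ 0.06448

The normalization condition is ∫|ψ|² 4πs² ds = 1 from 0 to ∞.
(Spherical symmetry: dV = 4πs² ds.)
Recall ∫₀^∞ s^m e^(−s/β) ds = m!·β^(m+1), ∫|ψ|² 4πs² ds = A²·(8·π·a_0^3/3).
Setting this equal to 1 gives A² = 1/(8·π·a_0^3/3).
Substituting a_0 = 3.062 gives A² = 0.0041578, so A = 0.064481.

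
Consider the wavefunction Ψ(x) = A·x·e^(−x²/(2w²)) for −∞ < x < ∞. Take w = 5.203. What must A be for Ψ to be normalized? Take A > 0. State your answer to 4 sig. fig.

A ≈ 0.08950

We need A² ∫|f|² dx = 1, taking the integral from −∞ to ∞.
Differentiating ∫e^(−αx²) dx = √(π/α) under α to get the higher moments, carrying out the integral gives A² · √(π)·w^3/2.
With w = 5.203: A² = 0.0080111 and A = 0.089505.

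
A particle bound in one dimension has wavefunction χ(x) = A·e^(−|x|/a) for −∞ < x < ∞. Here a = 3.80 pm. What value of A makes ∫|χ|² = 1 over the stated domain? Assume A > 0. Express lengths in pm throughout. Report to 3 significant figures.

A ≈ 0.513 pm^(-1/2)

The normalization condition is ∫|χ|² dx = 1 from −∞ to ∞.
With χ = A·e^(−|x|/a), the integral evaluates to A²·[a].
So A² = (a)^(−1).
Plugging in a = 3.80 yields A = 0.5130.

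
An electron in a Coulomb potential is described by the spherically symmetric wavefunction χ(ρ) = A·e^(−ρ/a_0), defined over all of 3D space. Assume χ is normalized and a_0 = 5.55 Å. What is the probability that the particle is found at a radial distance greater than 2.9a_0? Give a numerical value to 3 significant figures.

Integrate the radial probability density 4πρ²|χ|² over ρ > 2.9a_0.
The full normalization integral is A²·[π·a_0^3] = 1, fixing A².
Let u = ρ/a_0; then A², 4π and the length scale all cancel, so P = ∫_{2.9}^{∞} u^2·e^(-2·u) du ÷ ∫_{0}^{∞} u^2·e^(-2·u) du.
An antiderivative of u^2·e^(-2·u) is -(2·u^2 + 2·u + 1)·e^(-2·u)/4; evaluating from 2.9 to ∞ gives 1181·e^(-29/5)/200, while the full integral is 1/4.
The region integral divided by the full integral gives P = 0.07151.

P ≈ 0.0715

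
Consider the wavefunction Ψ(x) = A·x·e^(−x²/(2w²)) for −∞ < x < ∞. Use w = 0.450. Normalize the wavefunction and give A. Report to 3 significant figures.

A ≈ 3.52

We need A² ∫|f|² dx = 1, taking the integral from −∞ to ∞.
Using the Gaussian integral ∫_{−∞}^{∞} e^(−αx²) dx = √(π/α), carrying out the integral gives A² · √(π)·w^3/2.
Hence A² = 1/[√(π)·w^3/2].
Plugging in w = 0.450 yields A = 3.519.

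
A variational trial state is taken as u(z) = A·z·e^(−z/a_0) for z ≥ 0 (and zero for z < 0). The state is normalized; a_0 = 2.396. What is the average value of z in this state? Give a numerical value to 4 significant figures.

⟨z⟩ ≈ 3.594

⟨z⟩ = ∫ z |u|² dz over the full domain.
The ratio of the moment integral to the normalization integral gives ⟨z⟩ = 3·a_0/2.
Putting a_0 = 2.396 gives 3.5940.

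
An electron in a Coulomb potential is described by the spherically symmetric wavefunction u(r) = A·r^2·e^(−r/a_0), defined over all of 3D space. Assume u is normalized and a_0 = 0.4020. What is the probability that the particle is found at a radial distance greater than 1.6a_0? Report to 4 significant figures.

With dV = 4πr²dr, the probability is ∫|u|² dV over r > 1.6a_0.
Normalization gives A² = 1/(45·π·a_0^7/2).
In terms of t = r/a_0 (A², 4π and the length scale all cancel between numerator and denominator), P = [∫_{1.6}^{∞} t^6·e^(-2·t) dt] / [∫_{0}^{∞} t^6·e^(-2·t) dt].
Using ∫ t^6·e^(-2·t) dt = -(4·t^6 + 12·t^5 + 30·t^4 + 60·t^3 + 90·t^2 + 90·t + 45)·e^(-2·t)/8, the numerator is ≈ 5.37402 and the denominator is 45/8.
This evaluates to P = 0.95538.

P ≈ 0.9554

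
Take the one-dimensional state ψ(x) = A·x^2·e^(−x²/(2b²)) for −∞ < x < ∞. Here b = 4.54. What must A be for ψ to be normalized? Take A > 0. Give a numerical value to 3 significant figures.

Normalization requires ∫|ψ|² dx = 1, integrated from −∞ to ∞.
With ψ = A·x^2·e^(−x²/(2b²)), the integral evaluates to A²·[3·√(π)·b^5/4].
Setting this equal to 1 gives A² = 1/(3·√(π)·b^5/4).
With b = 4.54: A² = 0.0003900 and A = 0.01975.

A ≈ 0.0197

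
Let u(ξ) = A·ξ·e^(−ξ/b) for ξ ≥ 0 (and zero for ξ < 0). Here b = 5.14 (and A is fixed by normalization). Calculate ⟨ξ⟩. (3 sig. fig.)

⟨ξ⟩ ≈ 7.71

By definition ⟨ξ⟩ = ∫ ξ |u(ξ)|² dξ.
The ratio of the moment integral to the normalization integral gives ⟨ξ⟩ = 3·b/2.
With b = 5.14, ⟨ξ⟩ = 7.710.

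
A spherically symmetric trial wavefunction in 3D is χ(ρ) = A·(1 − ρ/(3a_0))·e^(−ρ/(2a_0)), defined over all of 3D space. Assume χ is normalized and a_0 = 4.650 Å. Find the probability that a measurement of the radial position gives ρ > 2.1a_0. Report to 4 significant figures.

With dV = 4πρ²dρ, the probability is ∫|χ|² dV over ρ > 2.1a_0.
The full normalization integral is A²·[8·π·a_0^3/3] = 1, fixing A².
In terms of u = ρ/a_0 (A², 4π and the length scale all cancel between numerator and denominator), P = [∫_{2.1}^{∞} u^2·(1 - u/3)^2·e^(-u) du] / [∫_{0}^{∞} u^2·(1 - u/3)^2·e^(-u) du].
Using ∫ u^2·(1 - u/3)^2·e^(-u) du = (-u^4 + 2·u^3 - 3·u^2 - 6·u - 6)·e^(-u)/9, the numerator is ≈ 0.445688 and the denominator is 2/3.
This evaluates to P = 0.66853.

P ≈ 0.6685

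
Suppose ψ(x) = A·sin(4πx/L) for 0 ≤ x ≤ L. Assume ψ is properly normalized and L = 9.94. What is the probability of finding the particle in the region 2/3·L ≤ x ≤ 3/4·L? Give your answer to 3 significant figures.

The probability is P = ∫ |ψ|² dx over [2/3·L, 3/4·L].
The normalization integral ∫|ψ|²dx over the whole domain equals L/2·A², and A² cancels in the ratio.
Let u = x/L; then A² and the length scale cancel, so P = ∫_{2/3}^{3/4} sin(4·π·u)^2 du ÷ ∫_{0}^{1} sin(4·π·u)^2 du.
Using ∫ sin(4·π·u)^2 du = u/2 - sin(4·π·u)·cos(4·π·u)/(8·π), the numerator is -√(3)/(32·π) + 1/24 and the denominator is 1/2.
Evaluating gives P = (-√(3)/16 + π/12)/π.

P ≈ 0.0489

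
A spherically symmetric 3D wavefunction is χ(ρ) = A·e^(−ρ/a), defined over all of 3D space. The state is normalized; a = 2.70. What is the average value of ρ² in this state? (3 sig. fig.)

⟨ρ^2⟩ ≈ 21.9

By definition ⟨ρ²⟩ = ∫ ρ^2 |χ(ρ)|² 4πρ² dρ.
Recall ∫₀^∞ ρ^m e^(−ρ/β) dρ = m!·β^(m+1), the ratio of the moment integral to the normalization integral gives ⟨ρ²⟩ = 3·a^2.
With a = 2.70, ⟨ρ^2⟩ = 21.87.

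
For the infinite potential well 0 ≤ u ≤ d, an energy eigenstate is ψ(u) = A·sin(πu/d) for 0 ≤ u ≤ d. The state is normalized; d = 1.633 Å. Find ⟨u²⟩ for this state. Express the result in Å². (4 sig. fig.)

⟨u^2⟩ ≈ 0.7538 Å^2

⟨u²⟩ = ∫ u^2 |ψ|² du over the full domain.
With ∫₀^d sin²(nπu/d) du = d/2, the ratio of the moment integral to the normalization integral gives ⟨u²⟩ = -d^2/(2·π^2) + d^2/3.
With d = 1.633, ⟨u^2⟩ = 0.75380.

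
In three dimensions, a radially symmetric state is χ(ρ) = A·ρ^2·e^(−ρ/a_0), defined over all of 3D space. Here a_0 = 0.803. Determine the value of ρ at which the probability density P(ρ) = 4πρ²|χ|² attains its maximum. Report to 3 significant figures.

The maximum of P(ρ) = 4πρ²|χ|² occurs where its derivative vanishes.
This gives ρ = 3·a_0.
With a_0 = 0.803, the most probable radial distance is 2.409.

ρ ≈ 2.41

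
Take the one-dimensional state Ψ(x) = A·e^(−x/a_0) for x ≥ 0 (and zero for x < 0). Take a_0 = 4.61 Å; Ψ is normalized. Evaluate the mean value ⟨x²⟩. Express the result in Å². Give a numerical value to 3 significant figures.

⟨x^2⟩ ≈ 10.6 Å^2

By definition ⟨x²⟩ = ∫ x^2 |Ψ(x)|² dx.
Using ∫₀^∞ xⁿ e^(−αx) dx = n!/αⁿ⁺¹, the ratio of the moment integral to the normalization integral gives ⟨x²⟩ = a_0^2/2.
With a_0 = 4.61, ⟨x^2⟩ = 10.63.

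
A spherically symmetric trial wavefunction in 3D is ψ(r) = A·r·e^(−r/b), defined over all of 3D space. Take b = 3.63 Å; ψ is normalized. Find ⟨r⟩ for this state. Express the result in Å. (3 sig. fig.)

⟨r⟩ ≈ 9.08 Å

The expectation value is the |ψ|²-weighted average of r: ∫ r|ψ|² 4πr² dr.
Since the A² factors cancel between numerator and denominator, ⟨r⟩ = 5·b/2.
Putting b = 3.63 gives 9.075.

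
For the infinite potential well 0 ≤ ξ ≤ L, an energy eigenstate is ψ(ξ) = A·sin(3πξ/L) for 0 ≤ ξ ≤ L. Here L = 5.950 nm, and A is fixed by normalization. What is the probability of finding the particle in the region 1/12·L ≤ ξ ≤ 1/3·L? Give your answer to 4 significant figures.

|ψ|² is the probability density, so P = ∫_{1/12·L}^{1/3·L} |ψ|² dξ.
Since A² = 1/(L/2), this is the region integral divided by the full normalization integral.
Substituting u = ξ/L, A² and the length scale cancel in the ratio: P = ∫_{1/12}^{1/3} sin(3·π·u)^2 du / ∫_{0}^{1} sin(3·π·u)^2 du.
With ∫ sin(3·π·u)^2 du = u/2 - sin(6·π·u)/(12·π) + C, the region integral is 1/(12·π) + 1/8 and the full one is 1/2.
Taking the ratio, P = (2 + 3·π)/(12·π).

P ≈ 0.3031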